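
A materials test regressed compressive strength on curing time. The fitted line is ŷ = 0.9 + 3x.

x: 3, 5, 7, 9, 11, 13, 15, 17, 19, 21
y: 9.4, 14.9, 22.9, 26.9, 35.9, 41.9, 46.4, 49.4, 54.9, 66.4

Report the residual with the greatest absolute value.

x=3: ŷ = 0.9 + 3·3 = 9.9; e = 9.4 − 9.9 = -0.5
x=5: ŷ = 0.9 + 3·5 = 15.9; e = 14.9 − 15.9 = -1
x=7: ŷ = 0.9 + 3·7 = 21.9; e = 22.9 − 21.9 = 1
x=9: ŷ = 0.9 + 3·9 = 27.9; e = 26.9 − 27.9 = -1
x=11: ŷ = 0.9 + 3·11 = 33.9; e = 35.9 − 33.9 = 2
x=13: ŷ = 0.9 + 3·13 = 39.9; e = 41.9 − 39.9 = 2
x=15: ŷ = 0.9 + 3·15 = 45.9; e = 46.4 − 45.9 = 0.5
x=17: ŷ = 0.9 + 3·17 = 51.9; e = 49.4 − 51.9 = -2.5
x=19: ŷ = 0.9 + 3·19 = 57.9; e = 54.9 − 57.9 = -3
x=21: ŷ = 0.9 + 3·21 = 63.9; e = 66.4 − 63.9 = 2.5
Largest |e| is 3 at x = 19, residual -3.

e = -3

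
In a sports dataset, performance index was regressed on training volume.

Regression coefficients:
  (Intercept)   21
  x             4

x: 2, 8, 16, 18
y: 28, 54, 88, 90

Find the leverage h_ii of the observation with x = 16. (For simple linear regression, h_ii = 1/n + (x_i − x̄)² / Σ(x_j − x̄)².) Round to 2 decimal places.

x̄ = (2 + 8 + 16 + 18)/4 = 11
Σ(x − x̄)² = 81 + 9 + 25 + 49 = 164
h = 1/4 + (5)²/164 = 0.25 + 0.152439 = 0.40

h = 0.40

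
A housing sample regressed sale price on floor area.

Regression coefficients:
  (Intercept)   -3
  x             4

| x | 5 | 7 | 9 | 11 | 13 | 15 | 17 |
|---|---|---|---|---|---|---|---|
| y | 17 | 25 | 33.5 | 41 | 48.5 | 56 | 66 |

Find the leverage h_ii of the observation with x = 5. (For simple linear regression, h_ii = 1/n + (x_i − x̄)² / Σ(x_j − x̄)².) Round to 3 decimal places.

x̄ = (5 + 7 + 9 + 11 + 13 + 15 + 17)/7 = 11
Σ(x − x̄)² = 36 + 16 + 4 + 0 + 4 + 16 + 36 = 112
h = 1/7 + (-6)²/112 = 0.142857 + 0.321429 = 0.464

h = 0.464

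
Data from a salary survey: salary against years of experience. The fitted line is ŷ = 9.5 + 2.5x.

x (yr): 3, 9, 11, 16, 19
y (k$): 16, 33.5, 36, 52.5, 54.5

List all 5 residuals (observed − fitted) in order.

x=3: ŷ = 9.5 + 2.5·3 = 17; e = 16 − 17 = -1
x=9: ŷ = 9.5 + 2.5·9 = 32; e = 33.5 − 32 = 1.5
x=11: ŷ = 9.5 + 2.5·11 = 37; e = 36 − 37 = -1
x=16: ŷ = 9.5 + 2.5·16 = 49.5; e = 52.5 − 49.5 = 3
x=19: ŷ = 9.5 + 2.5·19 = 57; e = 54.5 − 57 = -2.5

-1, 1.5, -1, 3, -2.5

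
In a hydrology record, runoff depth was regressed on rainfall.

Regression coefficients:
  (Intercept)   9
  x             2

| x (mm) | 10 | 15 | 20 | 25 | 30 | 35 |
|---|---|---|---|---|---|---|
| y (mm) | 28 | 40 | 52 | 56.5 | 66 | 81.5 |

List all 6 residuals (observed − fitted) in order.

-1, 1, 3, -2.5, -3, 2.5

x=10: ŷ = 9 + 2·10 = 29; e = 28 − 29 = -1
x=15: ŷ = 9 + 2·15 = 39; e = 40 − 39 = 1
x=20: ŷ = 9 + 2·20 = 49; e = 52 − 49 = 3
x=25: ŷ = 9 + 2·25 = 59; e = 56.5 − 59 = -2.5
x=30: ŷ = 9 + 2·30 = 69; e = 66 − 69 = -3
x=35: ŷ = 9 + 2·35 = 79; e = 81.5 − 79 = 2.5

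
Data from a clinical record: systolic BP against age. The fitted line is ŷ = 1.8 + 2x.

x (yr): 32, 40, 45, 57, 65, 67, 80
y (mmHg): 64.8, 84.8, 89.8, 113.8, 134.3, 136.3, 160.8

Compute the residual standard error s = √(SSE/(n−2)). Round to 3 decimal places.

x=32: ŷ = 1.8 + 2·32 = 65.8; r = 64.8 − 65.8 = -1
x=40: ŷ = 1.8 + 2·40 = 81.8; r = 84.8 − 81.8 = 3
x=45: ŷ = 1.8 + 2·45 = 91.8; r = 89.8 − 91.8 = -2
x=57: ŷ = 1.8 + 2·57 = 115.8; r = 113.8 − 115.8 = -2
x=65: ŷ = 1.8 + 2·65 = 131.8; r = 134.3 − 131.8 = 2.5
x=67: ŷ = 1.8 + 2·67 = 135.8; r = 136.3 − 135.8 = 0.5
x=80: ŷ = 1.8 + 2·80 = 161.8; r = 160.8 − 161.8 = -1
SSE = 1 + 9 + 4 + 4 + 6.25 + 0.25 + 1 = 25.5
s = √(25.5/5) = √5.1 ≈ 2.258

s = 2.258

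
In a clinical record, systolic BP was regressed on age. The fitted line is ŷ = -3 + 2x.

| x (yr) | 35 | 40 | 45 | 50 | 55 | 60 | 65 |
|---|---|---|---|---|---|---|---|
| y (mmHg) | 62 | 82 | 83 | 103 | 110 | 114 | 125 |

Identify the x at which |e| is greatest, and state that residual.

x = 50, e = 6

x=35: ŷ = -3 + 2·35 = 67; e = 62 − 67 = -5
x=40: ŷ = -3 + 2·40 = 77; e = 82 − 77 = 5
x=45: ŷ = -3 + 2·45 = 87; e = 83 − 87 = -4
x=50: ŷ = -3 + 2·50 = 97; e = 103 − 97 = 6
x=55: ŷ = -3 + 2·55 = 107; e = 110 − 107 = 3
x=60: ŷ = -3 + 2·60 = 117; e = 114 − 117 = -3
x=65: ŷ = -3 + 2·65 = 127; e = 125 − 127 = -2
Largest |e| is 6 at x = 50, residual 6.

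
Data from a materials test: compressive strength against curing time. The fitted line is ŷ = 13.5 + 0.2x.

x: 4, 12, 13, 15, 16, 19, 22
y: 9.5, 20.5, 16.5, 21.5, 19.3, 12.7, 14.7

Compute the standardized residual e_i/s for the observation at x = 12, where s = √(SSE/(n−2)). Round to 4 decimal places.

x=4: ŷ = 13.5 + 0.2·4 = 14.3; e = 9.5 − 14.3 = -4.8
x=12: ŷ = 13.5 + 0.2·12 = 15.9; e = 20.5 − 15.9 = 4.6
x=13: ŷ = 13.5 + 0.2·13 = 16.1; e = 16.5 − 16.1 = 0.4
x=15: ŷ = 13.5 + 0.2·15 = 16.5; e = 21.5 − 16.5 = 5
x=16: ŷ = 13.5 + 0.2·16 = 16.7; e = 19.3 − 16.7 = 2.6
x=19: ŷ = 13.5 + 0.2·19 = 17.3; e = 12.7 − 17.3 = -4.6
x=22: ŷ = 13.5 + 0.2·22 = 17.9; e = 14.7 − 17.9 = -3.2
SSE = 23.04 + 21.16 + 0.16 + 25 + 6.76 + 21.16 + 10.24 = 107.52
s = √(107.52/5) = 4.63724
e/s = 4.6 / 4.63724 = 0.9920

0.9920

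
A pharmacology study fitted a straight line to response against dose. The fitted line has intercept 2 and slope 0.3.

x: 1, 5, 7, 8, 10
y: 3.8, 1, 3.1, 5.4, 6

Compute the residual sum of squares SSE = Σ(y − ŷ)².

SSE = 11.5

x=1: ŷ = 2 + 0.3·1 = 2.3; e = 3.8 − 2.3 = 1.5
x=5: ŷ = 2 + 0.3·5 = 3.5; e = 1 − 3.5 = -2.5
x=7: ŷ = 2 + 0.3·7 = 4.1; e = 3.1 − 4.1 = -1
x=8: ŷ = 2 + 0.3·8 = 4.4; e = 5.4 − 4.4 = 1
x=10: ŷ = 2 + 0.3·10 = 5; e = 6 − 5 = 1
SSE = 2.25 + 6.25 + 1 + 1 + 1 = 11.5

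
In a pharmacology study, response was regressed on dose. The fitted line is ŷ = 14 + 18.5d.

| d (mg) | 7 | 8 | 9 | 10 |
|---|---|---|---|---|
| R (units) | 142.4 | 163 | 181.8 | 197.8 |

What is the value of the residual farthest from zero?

d=7: ŷ = 14 + 18.5·7 = 143.5; e = 142.4 − 143.5 = -1.1
d=8: ŷ = 14 + 18.5·8 = 162; e = 163 − 162 = 1
d=9: ŷ = 14 + 18.5·9 = 180.5; e = 181.8 − 180.5 = 1.3
d=10: ŷ = 14 + 18.5·10 = 199; e = 197.8 − 199 = -1.2
Largest |e| is 1.3 at d = 9, residual 1.3.

e = 1.3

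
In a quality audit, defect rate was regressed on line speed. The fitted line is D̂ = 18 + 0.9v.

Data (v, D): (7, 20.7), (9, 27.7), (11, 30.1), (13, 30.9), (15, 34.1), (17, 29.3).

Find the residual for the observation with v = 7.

D̂ = 18 + 0.9·7 = 24.3
r = 20.7 − 24.3 = -3.6

r = -3.6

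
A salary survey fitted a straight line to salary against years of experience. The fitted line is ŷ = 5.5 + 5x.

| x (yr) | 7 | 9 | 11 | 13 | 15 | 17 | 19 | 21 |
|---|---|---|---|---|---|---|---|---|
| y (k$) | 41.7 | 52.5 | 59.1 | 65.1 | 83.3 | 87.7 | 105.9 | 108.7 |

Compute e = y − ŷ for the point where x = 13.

ŷ = 5.5 + 5·13 = 70.5
e = 65.1 − 70.5 = -5.4

e = -5.4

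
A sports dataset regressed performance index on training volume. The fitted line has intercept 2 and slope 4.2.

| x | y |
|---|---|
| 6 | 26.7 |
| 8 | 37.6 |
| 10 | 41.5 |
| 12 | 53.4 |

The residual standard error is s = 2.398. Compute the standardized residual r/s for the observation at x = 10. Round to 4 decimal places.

-1.0425

ŷ = 2 + 4.2·10 = 44
r = 41.5 − 44 = -2.5
r/s = -2.5 / 2.398 = -1.0425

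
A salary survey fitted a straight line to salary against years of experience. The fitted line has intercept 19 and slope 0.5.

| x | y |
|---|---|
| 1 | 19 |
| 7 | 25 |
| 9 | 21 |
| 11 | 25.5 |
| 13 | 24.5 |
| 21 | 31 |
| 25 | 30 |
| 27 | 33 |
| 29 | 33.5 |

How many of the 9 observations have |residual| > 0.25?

x=1: ŷ = 19 + 0.5·1 = 19.5; e = 19 − 19.5 = -0.5
x=7: ŷ = 19 + 0.5·7 = 22.5; e = 25 − 22.5 = 2.5
x=9: ŷ = 19 + 0.5·9 = 23.5; e = 21 − 23.5 = -2.5
x=11: ŷ = 19 + 0.5·11 = 24.5; e = 25.5 − 24.5 = 1
x=13: ŷ = 19 + 0.5·13 = 25.5; e = 24.5 − 25.5 = -1
x=21: ŷ = 19 + 0.5·21 = 29.5; e = 31 − 29.5 = 1.5
x=25: ŷ = 19 + 0.5·25 = 31.5; e = 30 − 31.5 = -1.5
x=27: ŷ = 19 + 0.5·27 = 32.5; e = 33 − 32.5 = 0.5
x=29: ŷ = 19 + 0.5·29 = 33.5; e = 33.5 − 33.5 = 0
|e| > 0.25: x=1 (|e|=0.5), x=7 (|e|=2.5), x=9 (|e|=2.5), x=11 (|e|=1), x=13 (|e|=1), x=21 (|e|=1.5), x=25 (|e|=1.5), x=27 (|e|=0.5) → 8

8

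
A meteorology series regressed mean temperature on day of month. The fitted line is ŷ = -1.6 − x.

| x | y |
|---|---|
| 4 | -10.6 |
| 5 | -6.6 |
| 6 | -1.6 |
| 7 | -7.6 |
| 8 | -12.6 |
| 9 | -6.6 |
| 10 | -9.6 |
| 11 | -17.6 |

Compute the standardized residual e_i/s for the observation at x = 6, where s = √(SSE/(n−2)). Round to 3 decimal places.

x=4: ŷ = -1.6 − 4 = -5.6; e = -10.6 − (-5.6) = -5
x=5: ŷ = -1.6 − 5 = -6.6; e = -6.6 − (-6.6) = 0
x=6: ŷ = -1.6 − 6 = -7.6; e = -1.6 − (-7.6) = 6
x=7: ŷ = -1.6 − 7 = -8.6; e = -7.6 − (-8.6) = 1
x=8: ŷ = -1.6 − 8 = -9.6; e = -12.6 − (-9.6) = -3
x=9: ŷ = -1.6 − 9 = -10.6; e = -6.6 − (-10.6) = 4
x=10: ŷ = -1.6 − 10 = -11.6; e = -9.6 − (-11.6) = 2
x=11: ŷ = -1.6 − 11 = -12.6; e = -17.6 − (-12.6) = -5
SSE = 25 + 0 + 36 + 1 + 9 + 16 + 4 + 25 = 116
s = √(116/6) = 4.39697
e/s = 6 / 4.39697 = 1.365

1.365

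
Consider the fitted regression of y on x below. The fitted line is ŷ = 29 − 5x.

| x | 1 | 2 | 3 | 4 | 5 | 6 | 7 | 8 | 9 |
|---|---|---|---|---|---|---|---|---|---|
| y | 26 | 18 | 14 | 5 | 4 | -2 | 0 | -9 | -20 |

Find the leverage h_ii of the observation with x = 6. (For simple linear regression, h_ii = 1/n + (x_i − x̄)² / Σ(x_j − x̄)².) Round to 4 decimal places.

h = 0.1278

x̄ = (1 + 2 + 3 + 4 + 5 + 6 + 7 + 8 + 9)/9 = 5
Σ(x − x̄)² = 16 + 9 + 4 + 1 + 0 + 1 + 4 + 9 + 16 = 60
h = 1/9 + (1)²/60 = 0.111111 + 0.0166667 = 0.1278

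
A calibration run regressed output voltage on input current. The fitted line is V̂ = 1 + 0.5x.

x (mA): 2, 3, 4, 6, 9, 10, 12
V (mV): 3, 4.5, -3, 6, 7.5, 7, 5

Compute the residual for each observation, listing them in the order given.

x=2: V̂ = 1 + 0.5·2 = 2; r = 3 − 2 = 1
x=3: V̂ = 1 + 0.5·3 = 2.5; r = 4.5 − 2.5 = 2
x=4: V̂ = 1 + 0.5·4 = 3; r = -3 − 3 = -6
x=6: V̂ = 1 + 0.5·6 = 4; r = 6 − 4 = 2
x=9: V̂ = 1 + 0.5·9 = 5.5; r = 7.5 − 5.5 = 2
x=10: V̂ = 1 + 0.5·10 = 6; r = 7 − 6 = 1
x=12: V̂ = 1 + 0.5·12 = 7; r = 5 − 7 = -2

1, 2, -6, 2, 2, 1, -2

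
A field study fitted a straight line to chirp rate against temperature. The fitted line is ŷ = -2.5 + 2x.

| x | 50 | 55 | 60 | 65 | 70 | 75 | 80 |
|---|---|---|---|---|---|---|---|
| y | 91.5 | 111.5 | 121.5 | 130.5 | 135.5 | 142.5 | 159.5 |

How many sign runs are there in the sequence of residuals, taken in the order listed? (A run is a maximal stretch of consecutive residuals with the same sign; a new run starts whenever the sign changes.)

4 runs

x=50: ŷ = -2.5 + 2·50 = 97.5; e = 91.5 − 97.5 = -6
x=55: ŷ = -2.5 + 2·55 = 107.5; e = 111.5 − 107.5 = 4
x=60: ŷ = -2.5 + 2·60 = 117.5; e = 121.5 − 117.5 = 4
x=65: ŷ = -2.5 + 2·65 = 127.5; e = 130.5 − 127.5 = 3
x=70: ŷ = -2.5 + 2·70 = 137.5; e = 135.5 − 137.5 = -2
x=75: ŷ = -2.5 + 2·75 = 147.5; e = 142.5 − 147.5 = -5
x=80: ŷ = -2.5 + 2·80 = 157.5; e = 159.5 − 157.5 = 2
Signs: − + + + − − +
Runs: −×1, +×3, −×2, +×1 → 4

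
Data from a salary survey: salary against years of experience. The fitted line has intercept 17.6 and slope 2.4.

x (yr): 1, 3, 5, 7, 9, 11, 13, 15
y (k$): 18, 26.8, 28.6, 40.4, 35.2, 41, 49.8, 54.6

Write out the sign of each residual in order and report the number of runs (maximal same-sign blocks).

6 runs

x=1: ŷ = 17.6 + 2.4·1 = 20; e = 18 − 20 = -2
x=3: ŷ = 17.6 + 2.4·3 = 24.8; e = 26.8 − 24.8 = 2
x=5: ŷ = 17.6 + 2.4·5 = 29.6; e = 28.6 − 29.6 = -1
x=7: ŷ = 17.6 + 2.4·7 = 34.4; e = 40.4 − 34.4 = 6
x=9: ŷ = 17.6 + 2.4·9 = 39.2; e = 35.2 − 39.2 = -4
x=11: ŷ = 17.6 + 2.4·11 = 44; e = 41 − 44 = -3
x=13: ŷ = 17.6 + 2.4·13 = 48.8; e = 49.8 − 48.8 = 1
x=15: ŷ = 17.6 + 2.4·15 = 53.6; e = 54.6 − 53.6 = 1
Signs: − + − + − − + +
Runs: −×1, +×1, −×1, +×1, −×2, +×2 → 6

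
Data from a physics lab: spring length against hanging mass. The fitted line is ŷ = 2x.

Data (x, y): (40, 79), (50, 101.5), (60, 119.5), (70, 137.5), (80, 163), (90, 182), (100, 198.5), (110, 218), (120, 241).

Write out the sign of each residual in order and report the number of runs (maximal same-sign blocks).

x=40: ŷ = 2·40 = 80; r = 79 − 80 = -1
x=50: ŷ = 2·50 = 100; r = 101.5 − 100 = 1.5
x=60: ŷ = 2·60 = 120; r = 119.5 − 120 = -0.5
x=70: ŷ = 2·70 = 140; r = 137.5 − 140 = -2.5
x=80: ŷ = 2·80 = 160; r = 163 − 160 = 3
x=90: ŷ = 2·90 = 180; r = 182 − 180 = 2
x=100: ŷ = 2·100 = 200; r = 198.5 − 200 = -1.5
x=110: ŷ = 2·110 = 220; r = 218 − 220 = -2
x=120: ŷ = 2·120 = 240; r = 241 − 240 = 1
Signs: − + − − + + − − +
Runs: −×1, +×1, −×2, +×2, −×2, +×1 → 6

6 runs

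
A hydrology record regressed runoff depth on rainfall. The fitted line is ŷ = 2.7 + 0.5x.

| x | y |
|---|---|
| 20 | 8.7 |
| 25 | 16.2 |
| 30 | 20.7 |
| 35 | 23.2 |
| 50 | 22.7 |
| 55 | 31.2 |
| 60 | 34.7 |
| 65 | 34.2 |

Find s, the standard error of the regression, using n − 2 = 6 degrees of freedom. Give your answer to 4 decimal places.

x=20: ŷ = 2.7 + 0.5·20 = 12.7; r = 8.7 − 12.7 = -4
x=25: ŷ = 2.7 + 0.5·25 = 15.2; r = 16.2 − 15.2 = 1
x=30: ŷ = 2.7 + 0.5·30 = 17.7; r = 20.7 − 17.7 = 3
x=35: ŷ = 2.7 + 0.5·35 = 20.2; r = 23.2 − 20.2 = 3
x=50: ŷ = 2.7 + 0.5·50 = 27.7; r = 22.7 − 27.7 = -5
x=55: ŷ = 2.7 + 0.5·55 = 30.2; r = 31.2 − 30.2 = 1
x=60: ŷ = 2.7 + 0.5·60 = 32.7; r = 34.7 − 32.7 = 2
x=65: ŷ = 2.7 + 0.5·65 = 35.2; r = 34.2 − 35.2 = -1
SSE = 16 + 1 + 9 + 9 + 25 + 1 + 4 + 1 = 66
s = √(66/6) = √11 ≈ 3.3166

s = 3.3166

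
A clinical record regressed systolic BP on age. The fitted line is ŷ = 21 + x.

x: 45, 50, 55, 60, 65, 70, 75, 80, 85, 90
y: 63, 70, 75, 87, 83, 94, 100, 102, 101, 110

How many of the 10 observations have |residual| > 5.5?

x=45: ŷ = 21 + 45 = 66; r = 63 − 66 = -3
x=50: ŷ = 21 + 50 = 71; r = 70 − 71 = -1
x=55: ŷ = 21 + 55 = 76; r = 75 − 76 = -1
x=60: ŷ = 21 + 60 = 81; r = 87 − 81 = 6
x=65: ŷ = 21 + 65 = 86; r = 83 − 86 = -3
x=70: ŷ = 21 + 70 = 91; r = 94 − 91 = 3
x=75: ŷ = 21 + 75 = 96; r = 100 − 96 = 4
x=80: ŷ = 21 + 80 = 101; r = 102 − 101 = 1
x=85: ŷ = 21 + 85 = 106; r = 101 − 106 = -5
x=90: ŷ = 21 + 90 = 111; r = 110 − 111 = -1
|r| > 5.5: x=60 (|r|=6) → 1

1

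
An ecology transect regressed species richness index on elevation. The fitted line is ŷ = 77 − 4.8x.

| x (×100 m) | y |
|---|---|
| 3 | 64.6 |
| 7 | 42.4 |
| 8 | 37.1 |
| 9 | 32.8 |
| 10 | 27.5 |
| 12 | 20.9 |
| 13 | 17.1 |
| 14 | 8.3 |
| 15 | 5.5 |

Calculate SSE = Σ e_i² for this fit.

x=3: ŷ = 77 − 4.8·3 = 62.6; e = 64.6 − 62.6 = 2
x=7: ŷ = 77 − 4.8·7 = 43.4; e = 42.4 − 43.4 = -1
x=8: ŷ = 77 − 4.8·8 = 38.6; e = 37.1 − 38.6 = -1.5
x=9: ŷ = 77 − 4.8·9 = 33.8; e = 32.8 − 33.8 = -1
x=10: ŷ = 77 − 4.8·10 = 29; e = 27.5 − 29 = -1.5
x=12: ŷ = 77 − 4.8·12 = 19.4; e = 20.9 − 19.4 = 1.5
x=13: ŷ = 77 − 4.8·13 = 14.6; e = 17.1 − 14.6 = 2.5
x=14: ŷ = 77 − 4.8·14 = 9.8; e = 8.3 − 9.8 = -1.5
x=15: ŷ = 77 − 4.8·15 = 5; e = 5.5 − 5 = 0.5
SSE = 4 + 1 + 2.25 + 1 + 2.25 + 2.25 + 6.25 + 2.25 + 0.25 = 21.5

SSE = 21.5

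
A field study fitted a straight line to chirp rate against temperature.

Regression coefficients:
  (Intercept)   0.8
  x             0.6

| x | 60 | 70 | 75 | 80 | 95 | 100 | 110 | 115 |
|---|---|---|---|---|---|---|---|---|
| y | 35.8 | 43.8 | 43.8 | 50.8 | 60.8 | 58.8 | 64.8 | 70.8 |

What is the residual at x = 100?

r = -2

ŷ = 0.8 + 0.6·100 = 60.8
r = 58.8 − 60.8 = -2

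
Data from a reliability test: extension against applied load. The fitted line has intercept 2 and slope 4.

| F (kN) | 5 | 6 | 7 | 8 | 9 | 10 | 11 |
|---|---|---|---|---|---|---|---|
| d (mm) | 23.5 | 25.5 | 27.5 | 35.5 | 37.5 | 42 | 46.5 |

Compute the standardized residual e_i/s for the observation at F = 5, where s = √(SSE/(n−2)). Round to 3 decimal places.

0.989

F=5: ŷ = 2 + 4·5 = 22; e = 23.5 − 22 = 1.5
F=6: ŷ = 2 + 4·6 = 26; e = 25.5 − 26 = -0.5
F=7: ŷ = 2 + 4·7 = 30; e = 27.5 − 30 = -2.5
F=8: ŷ = 2 + 4·8 = 34; e = 35.5 − 34 = 1.5
F=9: ŷ = 2 + 4·9 = 38; e = 37.5 − 38 = -0.5
F=10: ŷ = 2 + 4·10 = 42; e = 42 − 42 = 0
F=11: ŷ = 2 + 4·11 = 46; e = 46.5 − 46 = 0.5
SSE = 2.25 + 0.25 + 6.25 + 2.25 + 0.25 + 0 + 0.25 = 11.5
s = √(11.5/5) = 1.51658
e/s = 1.5 / 1.51658 = 0.989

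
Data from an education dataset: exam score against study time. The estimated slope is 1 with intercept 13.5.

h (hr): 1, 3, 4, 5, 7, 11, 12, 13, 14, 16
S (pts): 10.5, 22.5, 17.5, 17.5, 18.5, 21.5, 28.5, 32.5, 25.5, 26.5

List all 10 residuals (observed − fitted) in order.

-4, 6, 0, -1, -2, -3, 3, 6, -2, -3

h=1: Ŝ = 13.5 + 1 = 14.5; r = 10.5 − 14.5 = -4
h=3: Ŝ = 13.5 + 3 = 16.5; r = 22.5 − 16.5 = 6
h=4: Ŝ = 13.5 + 4 = 17.5; r = 17.5 − 17.5 = 0
h=5: Ŝ = 13.5 + 5 = 18.5; r = 17.5 − 18.5 = -1
h=7: Ŝ = 13.5 + 7 = 20.5; r = 18.5 − 20.5 = -2
h=11: Ŝ = 13.5 + 11 = 24.5; r = 21.5 − 24.5 = -3
h=12: Ŝ = 13.5 + 12 = 25.5; r = 28.5 − 25.5 = 3
h=13: Ŝ = 13.5 + 13 = 26.5; r = 32.5 − 26.5 = 6
h=14: Ŝ = 13.5 + 14 = 27.5; r = 25.5 − 27.5 = -2
h=16: Ŝ = 13.5 + 16 = 29.5; r = 26.5 − 29.5 = -3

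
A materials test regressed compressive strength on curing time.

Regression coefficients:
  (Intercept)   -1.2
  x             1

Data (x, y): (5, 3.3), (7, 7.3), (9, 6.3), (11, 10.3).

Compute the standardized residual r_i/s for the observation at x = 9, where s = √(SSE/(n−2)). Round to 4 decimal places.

-0.9487

x=5: ŷ = -1.2 + 5 = 3.8; r = 3.3 − 3.8 = -0.5
x=7: ŷ = -1.2 + 7 = 5.8; r = 7.3 − 5.8 = 1.5
x=9: ŷ = -1.2 + 9 = 7.8; r = 6.3 − 7.8 = -1.5
x=11: ŷ = -1.2 + 11 = 9.8; r = 10.3 − 9.8 = 0.5
SSE = 0.25 + 2.25 + 2.25 + 0.25 = 5
s = √(5/2) = 1.58114
r/s = -1.5 / 1.58114 = -0.9487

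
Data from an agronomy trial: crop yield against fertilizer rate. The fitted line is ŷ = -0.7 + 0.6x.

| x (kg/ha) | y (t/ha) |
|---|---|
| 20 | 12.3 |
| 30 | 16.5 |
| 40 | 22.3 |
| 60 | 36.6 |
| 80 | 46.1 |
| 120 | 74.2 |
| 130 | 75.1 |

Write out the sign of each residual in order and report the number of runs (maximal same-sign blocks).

x=20: ŷ = -0.7 + 0.6·20 = 11.3; r = 12.3 − 11.3 = 1
x=30: ŷ = -0.7 + 0.6·30 = 17.3; r = 16.5 − 17.3 = -0.8
x=40: ŷ = -0.7 + 0.6·40 = 23.3; r = 22.3 − 23.3 = -1
x=60: ŷ = -0.7 + 0.6·60 = 35.3; r = 36.6 − 35.3 = 1.3
x=80: ŷ = -0.7 + 0.6·80 = 47.3; r = 46.1 − 47.3 = -1.2
x=120: ŷ = -0.7 + 0.6·120 = 71.3; r = 74.2 − 71.3 = 2.9
x=130: ŷ = -0.7 + 0.6·130 = 77.3; r = 75.1 − 77.3 = -2.2
Signs: + − − + − + −
Runs: +×1, −×2, +×1, −×1, +×1, −×1 → 6

6 runs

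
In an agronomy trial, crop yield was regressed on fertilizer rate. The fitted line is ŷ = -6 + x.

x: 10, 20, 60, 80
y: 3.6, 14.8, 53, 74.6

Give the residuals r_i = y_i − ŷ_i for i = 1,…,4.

-0.4, 0.8, -1, 0.6

x=10: ŷ = -6 + 10 = 4; r = 3.6 − 4 = -0.4
x=20: ŷ = -6 + 20 = 14; r = 14.8 − 14 = 0.8
x=60: ŷ = -6 + 60 = 54; r = 53 − 54 = -1
x=80: ŷ = -6 + 80 = 74; r = 74.6 − 74 = 0.6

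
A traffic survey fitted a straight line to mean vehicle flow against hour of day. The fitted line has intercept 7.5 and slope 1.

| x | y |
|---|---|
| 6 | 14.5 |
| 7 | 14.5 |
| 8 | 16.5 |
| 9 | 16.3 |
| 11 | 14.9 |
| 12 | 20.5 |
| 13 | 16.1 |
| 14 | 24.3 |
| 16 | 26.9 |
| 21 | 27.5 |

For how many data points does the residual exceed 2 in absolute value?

4

x=6: ŷ = 7.5 + 6 = 13.5; e = 14.5 − 13.5 = 1
x=7: ŷ = 7.5 + 7 = 14.5; e = 14.5 − 14.5 = 0
x=8: ŷ = 7.5 + 8 = 15.5; e = 16.5 − 15.5 = 1
x=9: ŷ = 7.5 + 9 = 16.5; e = 16.3 − 16.5 = -0.2
x=11: ŷ = 7.5 + 11 = 18.5; e = 14.9 − 18.5 = -3.6
x=12: ŷ = 7.5 + 12 = 19.5; e = 20.5 − 19.5 = 1
x=13: ŷ = 7.5 + 13 = 20.5; e = 16.1 − 20.5 = -4.4
x=14: ŷ = 7.5 + 14 = 21.5; e = 24.3 − 21.5 = 2.8
x=16: ŷ = 7.5 + 16 = 23.5; e = 26.9 − 23.5 = 3.4
x=21: ŷ = 7.5 + 21 = 28.5; e = 27.5 − 28.5 = -1
|e| > 2: x=11 (|e|=3.6), x=13 (|e|=4.4), x=14 (|e|=2.8), x=16 (|e|=3.4) → 4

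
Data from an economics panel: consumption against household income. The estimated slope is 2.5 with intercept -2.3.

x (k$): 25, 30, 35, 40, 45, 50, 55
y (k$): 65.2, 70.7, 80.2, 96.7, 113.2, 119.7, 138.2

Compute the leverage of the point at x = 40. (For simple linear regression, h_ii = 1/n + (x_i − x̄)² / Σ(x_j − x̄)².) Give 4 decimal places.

x̄ = (25 + 30 + 35 + 40 + 45 + 50 + 55)/7 = 40
Σ(x − x̄)² = 225 + 100 + 25 + 0 + 25 + 100 + 225 = 700
h = 1/7 + (0)²/700 = 0.142857 + 0 = 0.1429

h = 0.1429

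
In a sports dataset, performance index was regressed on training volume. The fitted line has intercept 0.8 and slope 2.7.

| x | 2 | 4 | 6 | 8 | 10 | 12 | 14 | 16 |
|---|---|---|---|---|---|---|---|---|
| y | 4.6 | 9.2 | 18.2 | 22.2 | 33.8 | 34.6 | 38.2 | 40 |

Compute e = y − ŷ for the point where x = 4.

e = -2.4

ŷ = 0.8 + 2.7·4 = 11.6
e = 9.2 − 11.6 = -2.4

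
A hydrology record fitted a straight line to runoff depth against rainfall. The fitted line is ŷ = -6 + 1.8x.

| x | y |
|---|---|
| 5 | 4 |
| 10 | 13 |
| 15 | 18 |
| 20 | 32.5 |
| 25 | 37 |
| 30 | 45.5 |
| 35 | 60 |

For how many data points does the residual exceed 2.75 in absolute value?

2

x=5: ŷ = -6 + 1.8·5 = 3; e = 4 − 3 = 1
x=10: ŷ = -6 + 1.8·10 = 12; e = 13 − 12 = 1
x=15: ŷ = -6 + 1.8·15 = 21; e = 18 − 21 = -3
x=20: ŷ = -6 + 1.8·20 = 30; e = 32.5 − 30 = 2.5
x=25: ŷ = -6 + 1.8·25 = 39; e = 37 − 39 = -2
x=30: ŷ = -6 + 1.8·30 = 48; e = 45.5 − 48 = -2.5
x=35: ŷ = -6 + 1.8·35 = 57; e = 60 − 57 = 3
|e| > 2.75: x=15 (|e|=3), x=35 (|e|=3) → 2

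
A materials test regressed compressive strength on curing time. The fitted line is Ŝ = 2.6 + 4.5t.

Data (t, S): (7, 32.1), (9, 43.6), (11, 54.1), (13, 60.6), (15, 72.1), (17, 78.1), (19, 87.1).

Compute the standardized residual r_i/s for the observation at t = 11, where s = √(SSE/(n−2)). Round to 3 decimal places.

t=7: Ŝ = 2.6 + 4.5·7 = 34.1; r = 32.1 − 34.1 = -2
t=9: Ŝ = 2.6 + 4.5·9 = 43.1; r = 43.6 − 43.1 = 0.5
t=11: Ŝ = 2.6 + 4.5·11 = 52.1; r = 54.1 − 52.1 = 2
t=13: Ŝ = 2.6 + 4.5·13 = 61.1; r = 60.6 − 61.1 = -0.5
t=15: Ŝ = 2.6 + 4.5·15 = 70.1; r = 72.1 − 70.1 = 2
t=17: Ŝ = 2.6 + 4.5·17 = 79.1; r = 78.1 − 79.1 = -1
t=19: Ŝ = 2.6 + 4.5·19 = 88.1; r = 87.1 − 88.1 = -1
SSE = 4 + 0.25 + 4 + 0.25 + 4 + 1 + 1 = 14.5
s = √(14.5/5) = 1.70294
r/s = 2 / 1.70294 = 1.174

1.174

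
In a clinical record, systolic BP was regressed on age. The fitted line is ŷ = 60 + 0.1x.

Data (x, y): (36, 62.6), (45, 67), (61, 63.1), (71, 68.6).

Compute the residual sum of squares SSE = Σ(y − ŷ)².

SSE = 18.5

x=36: ŷ = 60 + 0.1·36 = 63.6; r = 62.6 − 63.6 = -1
x=45: ŷ = 60 + 0.1·45 = 64.5; r = 67 − 64.5 = 2.5
x=61: ŷ = 60 + 0.1·61 = 66.1; r = 63.1 − 66.1 = -3
x=71: ŷ = 60 + 0.1·71 = 67.1; r = 68.6 − 67.1 = 1.5
SSE = 1 + 6.25 + 9 + 2.25 = 18.5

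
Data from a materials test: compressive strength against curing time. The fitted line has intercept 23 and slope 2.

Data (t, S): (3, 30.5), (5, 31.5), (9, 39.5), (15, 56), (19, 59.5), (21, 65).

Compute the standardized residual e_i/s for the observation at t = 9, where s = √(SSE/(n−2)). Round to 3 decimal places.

t=3: ŷ = 23 + 2·3 = 29; e = 30.5 − 29 = 1.5
t=5: ŷ = 23 + 2·5 = 33; e = 31.5 − 33 = -1.5
t=9: ŷ = 23 + 2·9 = 41; e = 39.5 − 41 = -1.5
t=15: ŷ = 23 + 2·15 = 53; e = 56 − 53 = 3
t=19: ŷ = 23 + 2·19 = 61; e = 59.5 − 61 = -1.5
t=21: ŷ = 23 + 2·21 = 65; e = 65 − 65 = 0
SSE = 2.25 + 2.25 + 2.25 + 9 + 2.25 + 0 = 18
s = √(18/4) = 2.12132
e/s = -1.5 / 2.12132 = -0.707

-0.707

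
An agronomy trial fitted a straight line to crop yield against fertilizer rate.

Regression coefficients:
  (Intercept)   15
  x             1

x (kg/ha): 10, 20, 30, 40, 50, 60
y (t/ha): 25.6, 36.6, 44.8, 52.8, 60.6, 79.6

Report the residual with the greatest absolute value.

e = 4.6

x=10: ŷ = 15 + 10 = 25; e = 25.6 − 25 = 0.6
x=20: ŷ = 15 + 20 = 35; e = 36.6 − 35 = 1.6
x=30: ŷ = 15 + 30 = 45; e = 44.8 − 45 = -0.2
x=40: ŷ = 15 + 40 = 55; e = 52.8 − 55 = -2.2
x=50: ŷ = 15 + 50 = 65; e = 60.6 − 65 = -4.4
x=60: ŷ = 15 + 60 = 75; e = 79.6 − 75 = 4.6
Largest |e| is 4.6 at x = 60, residual 4.6.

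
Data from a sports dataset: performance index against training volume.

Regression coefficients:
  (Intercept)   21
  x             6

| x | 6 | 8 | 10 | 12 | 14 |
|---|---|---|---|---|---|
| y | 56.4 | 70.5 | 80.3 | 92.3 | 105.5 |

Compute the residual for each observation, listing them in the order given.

-0.6, 1.5, -0.7, -0.7, 0.5

x=6: ŷ = 21 + 6·6 = 57; e = 56.4 − 57 = -0.6
x=8: ŷ = 21 + 6·8 = 69; e = 70.5 − 69 = 1.5
x=10: ŷ = 21 + 6·10 = 81; e = 80.3 − 81 = -0.7
x=12: ŷ = 21 + 6·12 = 93; e = 92.3 − 93 = -0.7
x=14: ŷ = 21 + 6·14 = 105; e = 105.5 − 105 = 0.5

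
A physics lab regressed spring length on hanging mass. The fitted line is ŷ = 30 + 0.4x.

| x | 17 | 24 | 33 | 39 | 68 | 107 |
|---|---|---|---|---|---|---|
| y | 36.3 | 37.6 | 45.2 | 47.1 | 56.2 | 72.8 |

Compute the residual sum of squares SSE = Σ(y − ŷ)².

x=17: ŷ = 30 + 0.4·17 = 36.8; r = 36.3 − 36.8 = -0.5
x=24: ŷ = 30 + 0.4·24 = 39.6; r = 37.6 − 39.6 = -2
x=33: ŷ = 30 + 0.4·33 = 43.2; r = 45.2 − 43.2 = 2
x=39: ŷ = 30 + 0.4·39 = 45.6; r = 47.1 − 45.6 = 1.5
x=68: ŷ = 30 + 0.4·68 = 57.2; r = 56.2 − 57.2 = -1
x=107: ŷ = 30 + 0.4·107 = 72.8; r = 72.8 − 72.8 = 0
SSE = 0.25 + 4 + 4 + 2.25 + 1 + 0 = 11.5

SSE = 11.5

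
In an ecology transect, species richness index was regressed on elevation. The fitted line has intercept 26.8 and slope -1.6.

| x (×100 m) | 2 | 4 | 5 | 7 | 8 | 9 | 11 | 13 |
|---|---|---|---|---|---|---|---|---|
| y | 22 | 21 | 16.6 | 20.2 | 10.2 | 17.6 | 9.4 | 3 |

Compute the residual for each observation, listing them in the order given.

x=2: ŷ = 26.8 − 1.6·2 = 23.6; r = 22 − 23.6 = -1.6
x=4: ŷ = 26.8 − 1.6·4 = 20.4; r = 21 − 20.4 = 0.6
x=5: ŷ = 26.8 − 1.6·5 = 18.8; r = 16.6 − 18.8 = -2.2
x=7: ŷ = 26.8 − 1.6·7 = 15.6; r = 20.2 − 15.6 = 4.6
x=8: ŷ = 26.8 − 1.6·8 = 14; r = 10.2 − 14 = -3.8
x=9: ŷ = 26.8 − 1.6·9 = 12.4; r = 17.6 − 12.4 = 5.2
x=11: ŷ = 26.8 − 1.6·11 = 9.2; r = 9.4 − 9.2 = 0.2
x=13: ŷ = 26.8 − 1.6·13 = 6; r = 3 − 6 = -3

-1.6, 0.6, -2.2, 4.6, -3.8, 5.2, 0.2, -3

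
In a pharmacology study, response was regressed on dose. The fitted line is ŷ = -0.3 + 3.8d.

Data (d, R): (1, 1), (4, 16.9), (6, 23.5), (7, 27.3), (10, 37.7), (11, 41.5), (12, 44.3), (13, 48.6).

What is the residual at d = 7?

ŷ = -0.3 + 3.8·7 = 26.3
e = 27.3 − 26.3 = 1

e = 1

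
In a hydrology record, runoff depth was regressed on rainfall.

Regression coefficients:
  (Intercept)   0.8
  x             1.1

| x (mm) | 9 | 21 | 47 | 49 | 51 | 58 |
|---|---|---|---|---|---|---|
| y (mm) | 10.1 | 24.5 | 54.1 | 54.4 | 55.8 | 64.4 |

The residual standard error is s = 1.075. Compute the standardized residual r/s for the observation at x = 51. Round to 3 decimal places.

-1.023

ŷ = 0.8 + 1.1·51 = 56.9
r = 55.8 − 56.9 = -1.1
r/s = -1.1 / 1.075 = -1.023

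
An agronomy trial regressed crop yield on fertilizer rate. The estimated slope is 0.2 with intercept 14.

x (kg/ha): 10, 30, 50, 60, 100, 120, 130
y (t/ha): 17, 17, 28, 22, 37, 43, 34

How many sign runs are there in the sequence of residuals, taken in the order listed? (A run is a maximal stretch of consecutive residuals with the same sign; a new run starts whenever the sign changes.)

6 runs

x=10: ŷ = 14 + 0.2·10 = 16; r = 17 − 16 = 1
x=30: ŷ = 14 + 0.2·30 = 20; r = 17 − 20 = -3
x=50: ŷ = 14 + 0.2·50 = 24; r = 28 − 24 = 4
x=60: ŷ = 14 + 0.2·60 = 26; r = 22 − 26 = -4
x=100: ŷ = 14 + 0.2·100 = 34; r = 37 − 34 = 3
x=120: ŷ = 14 + 0.2·120 = 38; r = 43 − 38 = 5
x=130: ŷ = 14 + 0.2·130 = 40; r = 34 − 40 = -6
Signs: + − + − + + −
Runs: +×1, −×1, +×1, −×1, +×2, −×1 → 6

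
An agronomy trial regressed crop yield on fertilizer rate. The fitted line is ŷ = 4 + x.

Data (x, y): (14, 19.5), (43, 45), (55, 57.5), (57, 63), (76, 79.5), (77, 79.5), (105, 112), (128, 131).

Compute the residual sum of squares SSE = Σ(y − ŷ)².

x=14: ŷ = 4 + 14 = 18; r = 19.5 − 18 = 1.5
x=43: ŷ = 4 + 43 = 47; r = 45 − 47 = -2
x=55: ŷ = 4 + 55 = 59; r = 57.5 − 59 = -1.5
x=57: ŷ = 4 + 57 = 61; r = 63 − 61 = 2
x=76: ŷ = 4 + 76 = 80; r = 79.5 − 80 = -0.5
x=77: ŷ = 4 + 77 = 81; r = 79.5 − 81 = -1.5
x=105: ŷ = 4 + 105 = 109; r = 112 − 109 = 3
x=128: ŷ = 4 + 128 = 132; r = 131 − 132 = -1
SSE = 2.25 + 4 + 2.25 + 4 + 0.25 + 2.25 + 9 + 1 = 25

SSE = 25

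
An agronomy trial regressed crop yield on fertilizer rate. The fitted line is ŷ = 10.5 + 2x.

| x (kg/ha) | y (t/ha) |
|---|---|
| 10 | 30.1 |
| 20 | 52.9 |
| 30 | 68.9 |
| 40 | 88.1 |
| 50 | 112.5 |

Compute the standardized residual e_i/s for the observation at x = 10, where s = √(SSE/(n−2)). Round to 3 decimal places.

-0.162

x=10: ŷ = 10.5 + 2·10 = 30.5; e = 30.1 − 30.5 = -0.4
x=20: ŷ = 10.5 + 2·20 = 50.5; e = 52.9 − 50.5 = 2.4
x=30: ŷ = 10.5 + 2·30 = 70.5; e = 68.9 − 70.5 = -1.6
x=40: ŷ = 10.5 + 2·40 = 90.5; e = 88.1 − 90.5 = -2.4
x=50: ŷ = 10.5 + 2·50 = 110.5; e = 112.5 − 110.5 = 2
SSE = 0.16 + 5.76 + 2.56 + 5.76 + 4 = 18.24
s = √(18.24/3) = 2.46577
e/s = -0.4 / 2.46577 = -0.162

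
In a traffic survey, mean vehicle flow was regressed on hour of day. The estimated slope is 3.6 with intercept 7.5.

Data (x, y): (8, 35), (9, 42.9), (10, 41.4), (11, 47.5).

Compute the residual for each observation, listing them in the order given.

x=8: ŷ = 7.5 + 3.6·8 = 36.3; r = 35 − 36.3 = -1.3
x=9: ŷ = 7.5 + 3.6·9 = 39.9; r = 42.9 − 39.9 = 3
x=10: ŷ = 7.5 + 3.6·10 = 43.5; r = 41.4 − 43.5 = -2.1
x=11: ŷ = 7.5 + 3.6·11 = 47.1; r = 47.5 − 47.1 = 0.4

-1.3, 3, -2.1, 0.4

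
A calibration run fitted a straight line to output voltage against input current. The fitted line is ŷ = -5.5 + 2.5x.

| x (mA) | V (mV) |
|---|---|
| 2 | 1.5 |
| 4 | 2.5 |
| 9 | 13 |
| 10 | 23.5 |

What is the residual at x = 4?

ŷ = -5.5 + 2.5·4 = 4.5
e = 2.5 − 4.5 = -2

e = -2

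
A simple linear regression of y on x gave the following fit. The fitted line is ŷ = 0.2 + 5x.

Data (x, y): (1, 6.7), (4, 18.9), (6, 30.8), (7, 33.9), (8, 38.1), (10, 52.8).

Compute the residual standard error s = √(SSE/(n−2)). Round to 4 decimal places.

s = 2.0712

x=1: ŷ = 0.2 + 5·1 = 5.2; r = 6.7 − 5.2 = 1.5
x=4: ŷ = 0.2 + 5·4 = 20.2; r = 18.9 − 20.2 = -1.3
x=6: ŷ = 0.2 + 5·6 = 30.2; r = 30.8 − 30.2 = 0.6
x=7: ŷ = 0.2 + 5·7 = 35.2; r = 33.9 − 35.2 = -1.3
x=8: ŷ = 0.2 + 5·8 = 40.2; r = 38.1 − 40.2 = -2.1
x=10: ŷ = 0.2 + 5·10 = 50.2; r = 52.8 − 50.2 = 2.6
SSE = 2.25 + 1.69 + 0.36 + 1.69 + 4.41 + 6.76 = 17.16
s = √(17.16/4) = √4.29 ≈ 2.0712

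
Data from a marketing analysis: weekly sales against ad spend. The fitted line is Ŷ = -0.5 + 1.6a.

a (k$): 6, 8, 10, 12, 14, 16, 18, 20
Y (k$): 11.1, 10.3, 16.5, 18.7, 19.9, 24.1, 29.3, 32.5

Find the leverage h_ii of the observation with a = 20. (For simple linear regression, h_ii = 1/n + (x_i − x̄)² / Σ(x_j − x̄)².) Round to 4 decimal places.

h = 0.4167

ā = (6 + 8 + 10 + 12 + 14 + 16 + 18 + 20)/8 = 13
Σ(a − ā)² = 49 + 25 + 9 + 1 + 1 + 9 + 25 + 49 = 168
h = 1/8 + (7)²/168 = 0.125 + 0.291667 = 0.4167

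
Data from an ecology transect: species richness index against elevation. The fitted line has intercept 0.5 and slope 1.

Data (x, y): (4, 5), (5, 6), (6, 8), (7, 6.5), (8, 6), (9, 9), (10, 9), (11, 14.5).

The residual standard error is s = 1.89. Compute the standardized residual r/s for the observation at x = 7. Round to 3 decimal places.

-0.529

ŷ = 0.5 + 7 = 7.5
r = 6.5 − 7.5 = -1
r/s = -1 / 1.89 = -0.529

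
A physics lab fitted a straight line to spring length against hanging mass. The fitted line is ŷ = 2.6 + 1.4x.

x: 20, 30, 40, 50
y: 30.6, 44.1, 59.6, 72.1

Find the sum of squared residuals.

x=20: ŷ = 2.6 + 1.4·20 = 30.6; e = 30.6 − 30.6 = 0
x=30: ŷ = 2.6 + 1.4·30 = 44.6; e = 44.1 − 44.6 = -0.5
x=40: ŷ = 2.6 + 1.4·40 = 58.6; e = 59.6 − 58.6 = 1
x=50: ŷ = 2.6 + 1.4·50 = 72.6; e = 72.1 − 72.6 = -0.5
SSE = 0 + 0.25 + 1 + 0.25 = 1.5

SSE = 1.5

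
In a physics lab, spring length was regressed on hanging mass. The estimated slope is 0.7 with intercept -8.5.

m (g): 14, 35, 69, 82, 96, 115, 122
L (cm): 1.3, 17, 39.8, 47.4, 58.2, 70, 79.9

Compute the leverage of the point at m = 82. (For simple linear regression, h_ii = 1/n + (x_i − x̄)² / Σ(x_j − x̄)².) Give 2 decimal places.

h = 0.15

m̄ = (14 + 35 + 69 + 82 + 96 + 115 + 122)/7 = 76.1429
Σ(m − m̄)² = 3861.73 + 1692.73 + 51.0204 + 34.3061 + 394.306 + 1509.88 + 2102.88 = 9646.86
h = 1/7 + (5.85714)²/9646.86 = 0.142857 + 0.0035562 = 0.15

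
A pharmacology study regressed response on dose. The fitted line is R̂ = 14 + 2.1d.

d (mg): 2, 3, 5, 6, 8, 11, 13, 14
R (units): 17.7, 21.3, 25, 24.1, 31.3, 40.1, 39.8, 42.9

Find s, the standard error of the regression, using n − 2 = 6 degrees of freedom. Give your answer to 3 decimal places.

d=2: R̂ = 14 + 2.1·2 = 18.2; e = 17.7 − 18.2 = -0.5
d=3: R̂ = 14 + 2.1·3 = 20.3; e = 21.3 − 20.3 = 1
d=5: R̂ = 14 + 2.1·5 = 24.5; e = 25 − 24.5 = 0.5
d=6: R̂ = 14 + 2.1·6 = 26.6; e = 24.1 − 26.6 = -2.5
d=8: R̂ = 14 + 2.1·8 = 30.8; e = 31.3 − 30.8 = 0.5
d=11: R̂ = 14 + 2.1·11 = 37.1; e = 40.1 − 37.1 = 3
d=13: R̂ = 14 + 2.1·13 = 41.3; e = 39.8 − 41.3 = -1.5
d=14: R̂ = 14 + 2.1·14 = 43.4; e = 42.9 − 43.4 = -0.5
SSE = 0.25 + 1 + 0.25 + 6.25 + 0.25 + 9 + 2.25 + 0.25 = 19.5
s = √(19.5/6) = √3.25 ≈ 1.803

s = 1.803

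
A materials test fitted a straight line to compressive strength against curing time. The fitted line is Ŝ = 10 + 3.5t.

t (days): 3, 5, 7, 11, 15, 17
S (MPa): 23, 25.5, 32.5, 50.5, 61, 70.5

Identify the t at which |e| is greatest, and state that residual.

t=3: Ŝ = 10 + 3.5·3 = 20.5; e = 23 − 20.5 = 2.5
t=5: Ŝ = 10 + 3.5·5 = 27.5; e = 25.5 − 27.5 = -2
t=7: Ŝ = 10 + 3.5·7 = 34.5; e = 32.5 − 34.5 = -2
t=11: Ŝ = 10 + 3.5·11 = 48.5; e = 50.5 − 48.5 = 2
t=15: Ŝ = 10 + 3.5·15 = 62.5; e = 61 − 62.5 = -1.5
t=17: Ŝ = 10 + 3.5·17 = 69.5; e = 70.5 − 69.5 = 1
Largest |e| is 2.5 at t = 3, residual 2.5.

t = 3, e = 2.5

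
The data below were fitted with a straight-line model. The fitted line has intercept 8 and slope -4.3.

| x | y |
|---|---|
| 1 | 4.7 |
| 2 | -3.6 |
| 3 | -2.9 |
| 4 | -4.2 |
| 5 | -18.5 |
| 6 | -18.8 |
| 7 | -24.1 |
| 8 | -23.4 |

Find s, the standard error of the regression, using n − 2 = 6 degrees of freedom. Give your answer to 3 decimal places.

x=1: ŷ = 8 − 4.3·1 = 3.7; r = 4.7 − 3.7 = 1
x=2: ŷ = 8 − 4.3·2 = -0.6; r = -3.6 − (-0.6) = -3
x=3: ŷ = 8 − 4.3·3 = -4.9; r = -2.9 − (-4.9) = 2
x=4: ŷ = 8 − 4.3·4 = -9.2; r = -4.2 − (-9.2) = 5
x=5: ŷ = 8 − 4.3·5 = -13.5; r = -18.5 − (-13.5) = -5
x=6: ŷ = 8 − 4.3·6 = -17.8; r = -18.8 − (-17.8) = -1
x=7: ŷ = 8 − 4.3·7 = -22.1; r = -24.1 − (-22.1) = -2
x=8: ŷ = 8 − 4.3·8 = -26.4; r = -23.4 − (-26.4) = 3
SSE = 1 + 9 + 4 + 25 + 25 + 1 + 4 + 9 = 78
s = √(78/6) = √13 ≈ 3.606

s = 3.606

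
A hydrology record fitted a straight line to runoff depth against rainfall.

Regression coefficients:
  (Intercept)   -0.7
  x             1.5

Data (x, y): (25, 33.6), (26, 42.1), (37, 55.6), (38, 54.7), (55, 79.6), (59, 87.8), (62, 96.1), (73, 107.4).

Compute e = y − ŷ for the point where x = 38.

ŷ = -0.7 + 1.5·38 = 56.3
e = 54.7 − 56.3 = -1.6

e = -1.6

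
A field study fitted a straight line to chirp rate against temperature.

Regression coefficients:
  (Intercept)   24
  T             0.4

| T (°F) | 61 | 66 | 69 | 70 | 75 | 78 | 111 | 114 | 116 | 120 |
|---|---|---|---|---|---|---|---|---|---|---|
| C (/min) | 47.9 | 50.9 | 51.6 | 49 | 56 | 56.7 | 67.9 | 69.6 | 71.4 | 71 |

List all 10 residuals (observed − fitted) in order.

-0.5, 0.5, 0, -3, 2, 1.5, -0.5, 0, 1, -1

T=61: ŷ = 24 + 0.4·61 = 48.4; e = 47.9 − 48.4 = -0.5
T=66: ŷ = 24 + 0.4·66 = 50.4; e = 50.9 − 50.4 = 0.5
T=69: ŷ = 24 + 0.4·69 = 51.6; e = 51.6 − 51.6 = 0
T=70: ŷ = 24 + 0.4·70 = 52; e = 49 − 52 = -3
T=75: ŷ = 24 + 0.4·75 = 54; e = 56 − 54 = 2
T=78: ŷ = 24 + 0.4·78 = 55.2; e = 56.7 − 55.2 = 1.5
T=111: ŷ = 24 + 0.4·111 = 68.4; e = 67.9 − 68.4 = -0.5
T=114: ŷ = 24 + 0.4·114 = 69.6; e = 69.6 − 69.6 = 0
T=116: ŷ = 24 + 0.4·116 = 70.4; e = 71.4 − 70.4 = 1
T=120: ŷ = 24 + 0.4·120 = 72; e = 71 − 72 = -1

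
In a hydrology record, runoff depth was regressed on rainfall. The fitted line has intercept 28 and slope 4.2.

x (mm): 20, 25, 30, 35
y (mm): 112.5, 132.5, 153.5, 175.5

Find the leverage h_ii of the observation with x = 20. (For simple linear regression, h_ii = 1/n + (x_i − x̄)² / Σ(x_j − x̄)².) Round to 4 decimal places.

h = 0.7000

x̄ = (20 + 25 + 30 + 35)/4 = 27.5
Σ(x − x̄)² = 56.25 + 6.25 + 6.25 + 56.25 = 125
h = 1/4 + (-7.5)²/125 = 0.25 + 0.45 = 0.7000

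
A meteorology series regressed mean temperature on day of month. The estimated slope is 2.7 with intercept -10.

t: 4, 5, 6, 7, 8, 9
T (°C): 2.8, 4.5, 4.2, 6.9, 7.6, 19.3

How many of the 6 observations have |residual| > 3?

2

t=4: T̂ = -10 + 2.7·4 = 0.8; e = 2.8 − 0.8 = 2
t=5: T̂ = -10 + 2.7·5 = 3.5; e = 4.5 − 3.5 = 1
t=6: T̂ = -10 + 2.7·6 = 6.2; e = 4.2 − 6.2 = -2
t=7: T̂ = -10 + 2.7·7 = 8.9; e = 6.9 − 8.9 = -2
t=8: T̂ = -10 + 2.7·8 = 11.6; e = 7.6 − 11.6 = -4
t=9: T̂ = -10 + 2.7·9 = 14.3; e = 19.3 − 14.3 = 5
|e| > 3: t=8 (|e|=4), t=9 (|e|=5) → 2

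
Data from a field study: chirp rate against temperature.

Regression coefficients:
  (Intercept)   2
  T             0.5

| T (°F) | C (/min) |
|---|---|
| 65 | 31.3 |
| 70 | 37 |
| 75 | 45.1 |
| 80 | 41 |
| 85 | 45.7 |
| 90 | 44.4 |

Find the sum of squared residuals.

SSE = 50.8

T=65: Ĉ = 2 + 0.5·65 = 34.5; r = 31.3 − 34.5 = -3.2
T=70: Ĉ = 2 + 0.5·70 = 37; r = 37 − 37 = 0
T=75: Ĉ = 2 + 0.5·75 = 39.5; r = 45.1 − 39.5 = 5.6
T=80: Ĉ = 2 + 0.5·80 = 42; r = 41 − 42 = -1
T=85: Ĉ = 2 + 0.5·85 = 44.5; r = 45.7 − 44.5 = 1.2
T=90: Ĉ = 2 + 0.5·90 = 47; r = 44.4 − 47 = -2.6
SSE = 10.24 + 0 + 31.36 + 1 + 1.44 + 6.76 = 50.8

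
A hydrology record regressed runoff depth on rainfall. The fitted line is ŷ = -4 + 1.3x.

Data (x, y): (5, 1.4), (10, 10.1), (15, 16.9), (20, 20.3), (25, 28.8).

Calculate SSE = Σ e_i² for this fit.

SSE = 7.36

x=5: ŷ = -4 + 1.3·5 = 2.5; e = 1.4 − 2.5 = -1.1
x=10: ŷ = -4 + 1.3·10 = 9; e = 10.1 − 9 = 1.1
x=15: ŷ = -4 + 1.3·15 = 15.5; e = 16.9 − 15.5 = 1.4
x=20: ŷ = -4 + 1.3·20 = 22; e = 20.3 − 22 = -1.7
x=25: ŷ = -4 + 1.3·25 = 28.5; e = 28.8 − 28.5 = 0.3
SSE = 1.21 + 1.21 + 1.96 + 2.89 + 0.09 = 7.36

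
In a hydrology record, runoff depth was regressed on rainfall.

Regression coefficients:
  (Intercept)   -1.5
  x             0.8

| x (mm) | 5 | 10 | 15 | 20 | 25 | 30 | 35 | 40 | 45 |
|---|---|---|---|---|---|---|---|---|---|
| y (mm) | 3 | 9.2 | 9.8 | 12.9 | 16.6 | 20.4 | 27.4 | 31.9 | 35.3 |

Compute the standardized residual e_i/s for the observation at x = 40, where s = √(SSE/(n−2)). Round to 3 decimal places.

x=5: ŷ = -1.5 + 0.8·5 = 2.5; e = 3 − 2.5 = 0.5
x=10: ŷ = -1.5 + 0.8·10 = 6.5; e = 9.2 − 6.5 = 2.7
x=15: ŷ = -1.5 + 0.8·15 = 10.5; e = 9.8 − 10.5 = -0.7
x=20: ŷ = -1.5 + 0.8·20 = 14.5; e = 12.9 − 14.5 = -1.6
x=25: ŷ = -1.5 + 0.8·25 = 18.5; e = 16.6 − 18.5 = -1.9
x=30: ŷ = -1.5 + 0.8·30 = 22.5; e = 20.4 − 22.5 = -2.1
x=35: ŷ = -1.5 + 0.8·35 = 26.5; e = 27.4 − 26.5 = 0.9
x=40: ŷ = -1.5 + 0.8·40 = 30.5; e = 31.9 − 30.5 = 1.4
x=45: ŷ = -1.5 + 0.8·45 = 34.5; e = 35.3 − 34.5 = 0.8
SSE = 0.25 + 7.29 + 0.49 + 2.56 + 3.61 + 4.41 + 0.81 + 1.96 + 0.64 = 22.02
s = √(22.02/7) = 1.77362
e/s = 1.4 / 1.77362 = 0.789

0.789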